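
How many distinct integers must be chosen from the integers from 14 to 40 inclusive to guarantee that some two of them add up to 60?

18

Two chosen integers sum to 60 exactly when both halves of some pair {x, 60−x} with 20 ≤ x ≤ 60−x ≤ 40 are chosen — 10 such pairs.
The remaining 7 elements (those with no distinct partner in range) can never complete a 60-sum, so the worst case takes all of them and one from each pair: 7 + 10 = 17.
By pigeonhole, the 18th integer has to be the second member of some pair, so 17 + 1 = 18.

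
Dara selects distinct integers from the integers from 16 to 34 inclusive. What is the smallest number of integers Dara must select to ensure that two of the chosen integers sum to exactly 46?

13

Two chosen integers sum to 46 exactly when both halves of some pair {x, 46−x} with 16 ≤ x ≤ 46−x ≤ 30 are chosen — 7 such pairs.
The remaining 5 elements (those with no distinct partner in range) can never complete a 46-sum, so the worst case takes all of them and one from each pair: 5 + 7 = 12.
By the pigeonhole principle, the 13th integer has to be the second member of some pair, so 12 + 1 = 13.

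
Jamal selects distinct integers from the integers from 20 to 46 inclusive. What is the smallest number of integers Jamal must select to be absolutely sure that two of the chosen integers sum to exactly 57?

19

A set avoiding the sum 57 can contain at most one of each pair {x, 57−x}, plus the 9 elements whose complement lies outside the range.
The integers 29, …, 46 (18 of them) are such a set: any two sum to at least 29+30 = 59 > 57.
Any 19th integer completes one of the 9 pairs, so 19 choices force a sum of 57.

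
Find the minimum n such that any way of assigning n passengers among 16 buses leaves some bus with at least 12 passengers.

177

With 176 passengers one could put exactly 11 in each of the 16 buses, and no bus would reach 12.
Pigeonhole: one more passenger must land in a bus that already has 11, giving it 12.
So 16 × 11 + 1 = 177 passengers are required.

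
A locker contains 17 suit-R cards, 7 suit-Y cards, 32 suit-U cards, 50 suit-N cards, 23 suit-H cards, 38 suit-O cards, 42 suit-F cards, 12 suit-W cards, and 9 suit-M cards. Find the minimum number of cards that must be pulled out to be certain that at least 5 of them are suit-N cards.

185

In the worst case for collecting suit-N cards, every non-suit-N card comes out first.
There are 17 + 7 + 32 + 23 + 38 + 42 + 12 + 9 = 180 non-suit-N cards altogether.
After those, each further card must be suit-N, so 180 + 5 = 185 draws guarantee 5 suit-N cards.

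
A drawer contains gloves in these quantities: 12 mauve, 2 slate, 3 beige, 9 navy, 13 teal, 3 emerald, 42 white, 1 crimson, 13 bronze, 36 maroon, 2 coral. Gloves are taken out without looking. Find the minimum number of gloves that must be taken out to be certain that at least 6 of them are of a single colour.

An adversary could hand out at most 5 gloves per colour (5 colours run out sooner): 5 + 2 + 3 + 5 + 5 + 3 + 5 + 1 + 5 + 5 + 2 = 41 gloves and still no colour has 6.
By the pigeonhole principle, one more glove lands in a colour already at 5, so 42 draws are enough and 41 are not.

42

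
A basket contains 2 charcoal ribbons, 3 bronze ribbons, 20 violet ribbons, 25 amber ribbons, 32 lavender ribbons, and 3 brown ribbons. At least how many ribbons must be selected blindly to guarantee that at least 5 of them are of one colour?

By the pigeonhole principle, the 6 colours are the holes; the ribbons drawn are the pigeons.
To avoid 5 of any one colour, the worst case takes at most 4 of each colour, or every ribbon of a colour that has fewer than 4.
That gives 2 + 3 + 4 + 4 + 4 + 3 = 20 ribbons with no colour reaching 5.
The next ribbon forces some colour to 5, so 20 + 1 = 21.

21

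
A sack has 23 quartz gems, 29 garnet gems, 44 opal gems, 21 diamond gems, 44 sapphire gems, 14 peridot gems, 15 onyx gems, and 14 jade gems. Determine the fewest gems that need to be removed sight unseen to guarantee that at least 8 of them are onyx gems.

197

In the worst case for collecting onyx gems, every non-onyx gem comes out first.
There are 23 + 29 + 44 + 21 + 44 + 14 + 14 = 189 non-onyx gems altogether.
After those, each further gem must be onyx, so 189 + 8 = 197 draws guarantee 8 onyx gems.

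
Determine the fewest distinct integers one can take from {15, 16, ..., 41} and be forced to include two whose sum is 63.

Group the elements by complementary pair {x, 63−x}: {22,41}, {23,40}, {24,39}, …, giving 10 two-element pairs and 7 integers whose partner 63−x falls outside [15,41].
By pigeonhole, treating each of those 17 groups as a pigeonhole, one can pick one integer per group — 17 integers — with no two summing to 63.
The 18th integer lands in an occupied pair, forcing a sum of 63.

18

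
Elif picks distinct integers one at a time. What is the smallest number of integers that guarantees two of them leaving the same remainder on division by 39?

40

Pigeonhole: the 39 residue classes mod 39 are the pigeonholes.
With 39 integers one could put 1 in each residue class and have no class reach 2.
The 40th integer pushes some class to 2, so 39·1 + 1 = 40.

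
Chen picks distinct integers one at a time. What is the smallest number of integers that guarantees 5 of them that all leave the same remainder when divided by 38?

The 38 residue classes mod 38 are the pigeonholes.
With 152 integers one could put 4 in each residue class and have no class reach 5.
The 153rd integer pushes some class to 5, so 38·4 + 1 = 153.

153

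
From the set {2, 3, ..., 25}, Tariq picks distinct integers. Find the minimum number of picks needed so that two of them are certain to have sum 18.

18

A set avoiding the sum 18 can contain at most one of each pair {x, 18−x}, plus the 10 elements whose complement lies outside the range or equal to its own complement.
The integers 9, …, 25 (17 of them) are such a set: any two sum to at least 9+10 = 19 > 18.
Any 18th integer completes one of the 7 pairs, so 18 choices force a sum of 18.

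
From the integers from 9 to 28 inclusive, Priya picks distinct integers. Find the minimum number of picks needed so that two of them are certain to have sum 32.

A set avoiding the sum 32 can contain at most one of each pair {x, 32−x}, plus the 6 elements whose complement lies outside the range or equal to its own complement.
The integers 16, …, 28 (13 of them) are such a set: any two sum to at least 16+17 = 33 > 32.
By pigeonhole, any 14th integer completes one of the 7 pairs, so 14 choices force a sum of 32.

14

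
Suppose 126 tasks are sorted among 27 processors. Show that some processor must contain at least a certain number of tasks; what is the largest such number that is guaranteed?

5

By pigeonhole, the 27 processors are the holes and the 126 tasks are the pigeons.
If every processor held at most 4 tasks, the total would be at most 27 × 4 = 108, which is less than 126.
So some processor holds at least ⌈126/27⌉ = 5 tasks.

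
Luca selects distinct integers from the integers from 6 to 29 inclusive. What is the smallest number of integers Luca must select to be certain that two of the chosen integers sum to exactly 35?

13

Two chosen integers sum to 35 exactly when both halves of some pair {x, 35−x} with 6 ≤ x ≤ 35−x ≤ 29 are chosen — 12 such pairs.
Every element belongs to one of those pairs, so the worst case picks one from each: 12 integers.
By pigeonhole, the 13th integer has to be the second member of some pair, so 12 + 1 = 13.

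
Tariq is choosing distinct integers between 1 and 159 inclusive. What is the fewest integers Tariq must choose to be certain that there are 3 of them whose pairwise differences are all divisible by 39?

79

Integers whose pairwise differences are multiples of 39 are exactly those sharing a remainder mod 39. Pigeonhole: the 39 residue classes mod 39 are the pigeonholes.
With 78 integers one could put 2 in each residue class and have no class reach 3.
The 79th integer pushes some class to 3, so 39·2 + 1 = 79.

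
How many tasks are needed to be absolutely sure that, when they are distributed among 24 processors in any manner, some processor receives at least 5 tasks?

With 96 tasks one could put exactly 4 in each of the 24 processors, and no processor would reach 5.
By pigeonhole, one more task must land in a processor that already has 4, giving it 5.
So 24 × 4 + 1 = 97 tasks are required.

97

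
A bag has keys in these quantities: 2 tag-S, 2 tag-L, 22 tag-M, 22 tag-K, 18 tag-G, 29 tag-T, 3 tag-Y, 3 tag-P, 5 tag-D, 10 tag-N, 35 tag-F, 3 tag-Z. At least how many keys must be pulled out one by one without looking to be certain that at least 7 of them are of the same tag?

55

The 12 tags are the holes; the keys drawn are the pigeons.
To avoid 7 of any one tag, the worst case takes at most 6 of each tag, or every key of a tag that has fewer than 6.
That gives 2 + 2 + 6 + 6 + 6 + 6 + 3 + 3 + 5 + 6 + 6 + 3 = 54 keys with no tag reaching 7.
The next key forces some tag to 7, so 54 + 1 = 55.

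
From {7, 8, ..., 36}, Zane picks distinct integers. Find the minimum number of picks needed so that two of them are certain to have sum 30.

23

Two chosen integers sum to 30 exactly when both halves of some pair {x, 30−x} with 7 ≤ x ≤ 30−x ≤ 23 are chosen — 8 such pairs.
The remaining 14 elements (those with no distinct partner in range) can never complete a 30-sum, so the worst case takes all of them and one from each pair: 14 + 8 = 22.
The 23rd integer has to be the second member of some pair, so 22 + 1 = 23.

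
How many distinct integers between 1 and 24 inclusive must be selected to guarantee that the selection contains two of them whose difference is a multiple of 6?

Integers whose pairwise differences are multiples of 6 are exactly those sharing a remainder mod 6. The 6 residue classes mod 6 are the pigeonholes.
With 6 integers one could put 1 in each residue class and have no class reach 2.
The 7th integer pushes some class to 2, so 6·1 + 1 = 7.

7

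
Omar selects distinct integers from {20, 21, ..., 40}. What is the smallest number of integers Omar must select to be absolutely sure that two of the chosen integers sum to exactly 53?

15

Group the elements by complementary pair {x, 53−x}: {20,33}, {21,32}, {22,31}, …, giving 7 two-element pairs and 7 integers whose partner 53−x falls outside [20,40].
By pigeonhole, treating each of those 14 groups as a pigeonhole, one can pick one integer per group — 14 integers — with no two summing to 53.
The 15th integer lands in an occupied pair, forcing a sum of 53.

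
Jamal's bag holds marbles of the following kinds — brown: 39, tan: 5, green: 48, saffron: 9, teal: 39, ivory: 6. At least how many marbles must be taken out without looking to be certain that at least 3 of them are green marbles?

101

In the worst case for collecting green marbles, every non-green marble comes out first.
There are 39 + 5 + 9 + 39 + 6 = 98 non-green marbles altogether.
After those, each further marble must be green, so 98 + 3 = 101 draws guarantee 3 green marbles.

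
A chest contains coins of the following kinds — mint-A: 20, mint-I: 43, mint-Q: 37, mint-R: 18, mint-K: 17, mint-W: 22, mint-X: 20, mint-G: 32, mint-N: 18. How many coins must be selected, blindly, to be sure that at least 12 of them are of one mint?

100

An adversary could hand out at most 11 coins per mint: 11 + 11 + 11 + 11 + 11 + 11 + 11 + 11 + 11 = 99 coins and still no mint has 12.
By pigeonhole, one more coin lands in a mint already at 11, so 100 draws are enough and 99 are not.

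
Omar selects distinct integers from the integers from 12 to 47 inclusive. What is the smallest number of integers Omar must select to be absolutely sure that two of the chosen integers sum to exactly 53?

22

A set avoiding the sum 53 can contain at most one of each pair {x, 53−x}, plus the 6 elements whose complement lies outside the range.
The integers 27, …, 47 (21 of them) are such a set: any two sum to at least 27+28 = 55 > 53.
By the pigeonhole principle, any 22nd integer completes one of the 15 pairs, so 22 choices force a sum of 53.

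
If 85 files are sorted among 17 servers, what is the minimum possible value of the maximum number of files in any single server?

The 17 servers are the holes and the 85 files are the pigeons.
If every server held at most 4 files, the total would be at most 17 × 4 = 68, which is less than 85.
So some server holds at least ⌈85/17⌉ = 5 files.

5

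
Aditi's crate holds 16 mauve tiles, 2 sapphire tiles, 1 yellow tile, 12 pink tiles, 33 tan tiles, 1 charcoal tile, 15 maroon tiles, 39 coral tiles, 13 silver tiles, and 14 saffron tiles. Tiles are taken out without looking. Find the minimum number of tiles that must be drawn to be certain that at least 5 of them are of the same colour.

33

By pigeonhole, the 10 colours are the holes; the tiles drawn are the pigeons.
To avoid 5 of any one colour, the worst case takes at most 4 of each colour, or every tile of a colour that has fewer than 4.
That gives 4 + 2 + 1 + 4 + 4 + 1 + 4 + 4 + 4 + 4 = 32 tiles with no colour reaching 5.
The next tile forces some colour to 5, so 32 + 1 = 33.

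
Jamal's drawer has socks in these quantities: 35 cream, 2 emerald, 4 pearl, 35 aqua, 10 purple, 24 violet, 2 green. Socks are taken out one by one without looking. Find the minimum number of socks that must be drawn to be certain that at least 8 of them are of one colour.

37

By the pigeonhole principle, put each drawn sock into a box by colour. The largest draw with every box below 8 takes min(count, 7) from each colour; colours with fewer than 7 contribute all they have.
Σ min(cᵢ, 7) = 7 + 2 + 4 + 7 + 7 + 7 + 2 = 36.
Draw number 36 + 1 = 37 must push one box to 8.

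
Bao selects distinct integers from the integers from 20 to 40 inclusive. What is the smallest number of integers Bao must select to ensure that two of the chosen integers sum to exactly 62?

13

A set avoiding the sum 62 can contain at most one of each pair {x, 62−x}, plus the 3 elements whose complement lies outside the range or equal to its own complement.
The integers 20, …, 31 (12 of them) are such a set: any two sum to at least 20+21 = 41 and at most 30+31 = 61 < 62.
Pigeonhole: any 13th integer completes one of the 9 pairs, so 13 choices force a sum of 62.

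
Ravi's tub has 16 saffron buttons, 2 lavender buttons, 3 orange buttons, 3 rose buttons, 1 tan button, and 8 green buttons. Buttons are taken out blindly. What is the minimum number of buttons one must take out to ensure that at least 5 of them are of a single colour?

An adversary could hand out at most 4 buttons per colour (4 colours run out sooner): 4 + 2 + 3 + 3 + 1 + 4 = 17 buttons and still no colour has 5.
By pigeonhole, one more button lands in a colour already at 4, so 18 draws are enough and 17 are not.

18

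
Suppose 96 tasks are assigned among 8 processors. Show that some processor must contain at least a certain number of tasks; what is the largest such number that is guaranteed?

12

The 8 processors are the holes and the 96 tasks are the pigeons.
If every processor held at most 11 tasks, the total would be at most 8 × 11 = 88, which is less than 96.
So some processor holds at least ⌈96/8⌉ = 12 tasks.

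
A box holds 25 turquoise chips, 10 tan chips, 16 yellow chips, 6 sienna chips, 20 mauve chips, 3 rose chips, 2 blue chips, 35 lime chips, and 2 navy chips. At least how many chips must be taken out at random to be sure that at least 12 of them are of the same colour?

By the pigeonhole principle, put each drawn chip into a box by colour. The largest draw with every box below 12 takes min(count, 11) from each colour; colours with fewer than 11 contribute all they have.
Σ min(cᵢ, 11) = 11 + 10 + 11 + 6 + 11 + 3 + 2 + 11 + 2 = 67.
Draw number 67 + 1 = 68 must push one box to 12.

68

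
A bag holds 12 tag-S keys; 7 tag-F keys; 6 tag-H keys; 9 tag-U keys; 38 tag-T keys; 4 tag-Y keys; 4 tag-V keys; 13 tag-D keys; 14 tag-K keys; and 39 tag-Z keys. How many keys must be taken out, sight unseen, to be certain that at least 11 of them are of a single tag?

81

Pigeonhole: the 10 tags are the holes; the keys drawn are the pigeons.
To avoid 11 of any one tag, the worst case takes at most 10 of each tag, or every key of a tag that has fewer than 10.
That gives 10 + 7 + 6 + 9 + 10 + 4 + 4 + 10 + 10 + 10 = 80 keys with no tag reaching 11.
The next key forces some tag to 11, so 80 + 1 = 81.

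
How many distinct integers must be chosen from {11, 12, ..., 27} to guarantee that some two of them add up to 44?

Two chosen integers sum to 44 exactly when both halves of some pair {x, 44−x} with 17 ≤ x ≤ 44−x ≤ 27 are chosen — 5 such pairs.
The remaining 7 elements (those with no distinct partner in range) can never complete a 44-sum, so the worst case takes all of them and one from each pair: 7 + 5 = 12.
The 13th integer has to be the second member of some pair, so 12 + 1 = 13.

13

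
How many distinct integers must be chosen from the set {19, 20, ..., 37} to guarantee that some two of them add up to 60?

A set avoiding the sum 60 can contain at most one of each pair {x, 60−x}, plus the 5 elements whose complement lies outside the range or equal to its own complement.
The integers 19, …, 30 (12 of them) are such a set: any two sum to at least 19+20 = 39 and at most 29+30 = 59 < 60.
By pigeonhole, any 13th integer completes one of the 7 pairs, so 13 choices force a sum of 60.

13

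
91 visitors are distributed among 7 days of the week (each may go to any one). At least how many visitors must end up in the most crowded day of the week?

Pigeonhole: the 7 days of the week are the holes and the 91 visitors are the pigeons.
If every day of the week held at most 12 visitors, the total would be at most 7 × 12 = 84, which is less than 91.
So some day of the week holds at least ⌈91/7⌉ = 13 visitors.

13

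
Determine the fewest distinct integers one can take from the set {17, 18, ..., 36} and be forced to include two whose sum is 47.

A set avoiding the sum 47 can contain at most one of each pair {x, 47−x}, plus the 6 elements whose complement lies outside the range.
The integers 24, …, 36 (13 of them) are such a set: any two sum to at least 24+25 = 49 > 47.
Pigeonhole: any 14th integer completes one of the 7 pairs, so 14 choices force a sum of 47.

14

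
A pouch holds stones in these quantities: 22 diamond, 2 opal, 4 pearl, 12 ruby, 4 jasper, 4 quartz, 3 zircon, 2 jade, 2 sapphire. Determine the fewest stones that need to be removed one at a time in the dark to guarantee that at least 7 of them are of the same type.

Put each drawn stone into a box by type. The largest draw with every box below 7 takes min(count, 6) from each type; types with fewer than 6 contribute all they have.
Σ min(cᵢ, 6) = 6 + 2 + 4 + 6 + 4 + 4 + 3 + 2 + 2 = 33.
Draw number 33 + 1 = 34 must push one box to 7.

34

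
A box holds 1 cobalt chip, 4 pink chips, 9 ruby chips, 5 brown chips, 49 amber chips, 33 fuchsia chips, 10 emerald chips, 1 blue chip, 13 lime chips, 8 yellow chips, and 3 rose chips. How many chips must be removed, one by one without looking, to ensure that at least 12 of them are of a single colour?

By the pigeonhole principle, put each drawn chip into a box by colour. The largest draw with every box below 12 takes min(count, 11) from each colour; colours with fewer than 11 contribute all they have.
Σ min(cᵢ, 11) = 1 + 4 + 9 + 5 + 11 + 11 + 10 + 1 + 11 + 8 + 3 = 74.
Draw number 74 + 1 = 75 must push one box to 12.

75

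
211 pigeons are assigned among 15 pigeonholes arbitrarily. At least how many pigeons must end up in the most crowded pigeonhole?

The 15 pigeonholes are the holes and the 211 pigeons are the pigeons.
If every pigeonhole held at most 14 pigeons, the total would be at most 15 × 14 = 210, which is less than 211.
So some pigeonhole holds at least ⌈211/15⌉ = 15 pigeons.

15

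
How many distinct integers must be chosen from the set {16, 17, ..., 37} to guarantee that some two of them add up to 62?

17

A set avoiding the sum 62 can contain at most one of each pair {x, 62−x}, plus the 10 elements whose complement lies outside the range or equal to its own complement.
The integers 16, …, 31 (16 of them) are such a set: any two sum to at least 16+17 = 33 and at most 30+31 = 61 < 62.
Pigeonhole: any 17th integer completes one of the 6 pairs, so 17 choices force a sum of 62.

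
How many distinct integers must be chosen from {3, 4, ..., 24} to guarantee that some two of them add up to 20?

A set avoiding the sum 20 can contain at most one of each pair {x, 20−x}, plus the 8 elements whose complement lies outside the range or equal to its own complement.
The integers 10, …, 24 (15 of them) are such a set: any two sum to at least 10+11 = 21 > 20.
Any 16th integer completes one of the 7 pairs, so 16 choices force a sum of 20.

16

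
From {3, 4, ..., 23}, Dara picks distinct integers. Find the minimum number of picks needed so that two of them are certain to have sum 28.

A set avoiding the sum 28 can contain at most one of each pair {x, 28−x}, plus the 3 elements whose complement lies outside the range or equal to its own complement.
The integers 3, …, 14 (12 of them) are such a set: any two sum to at least 3+4 = 7 and at most 13+14 = 27 < 28.
Any 13th integer completes one of the 9 pairs, so 13 choices force a sum of 28.

13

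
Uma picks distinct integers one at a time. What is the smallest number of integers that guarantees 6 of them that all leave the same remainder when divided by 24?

121

The 24 residue classes mod 24 are the pigeonholes.
With 120 integers one could put 5 in each residue class and have no class reach 6.
The 121st integer pushes some class to 6, so 24·5 + 1 = 121.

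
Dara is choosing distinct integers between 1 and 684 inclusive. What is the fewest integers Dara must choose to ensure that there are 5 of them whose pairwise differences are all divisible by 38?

Integers whose pairwise differences are multiples of 38 are exactly those sharing a remainder mod 38. The 38 residue classes mod 38 are the pigeonholes.
With 152 integers one could put 4 in each residue class and have no class reach 5.
The 153rd integer pushes some class to 5, so 38·4 + 1 = 153.

153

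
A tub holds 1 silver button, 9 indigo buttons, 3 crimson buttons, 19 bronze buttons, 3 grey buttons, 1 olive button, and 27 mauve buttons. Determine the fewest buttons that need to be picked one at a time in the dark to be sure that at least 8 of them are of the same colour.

By pigeonhole, the 7 colours are the holes; the buttons drawn are the pigeons.
To avoid 8 of any one colour, the worst case takes at most 7 of each colour, or every button of a colour that has fewer than 7.
That gives 1 + 7 + 3 + 7 + 3 + 1 + 7 = 29 buttons with no colour reaching 8.
The next button forces some colour to 8, so 29 + 1 = 30.

30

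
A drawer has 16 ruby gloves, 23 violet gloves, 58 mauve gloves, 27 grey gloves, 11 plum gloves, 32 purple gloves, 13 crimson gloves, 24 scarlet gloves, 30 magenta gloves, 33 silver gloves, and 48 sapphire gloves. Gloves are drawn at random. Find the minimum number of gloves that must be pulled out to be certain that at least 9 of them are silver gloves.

In the worst case for collecting silver gloves, every non-silver glove comes out first.
There are 16 + 23 + 58 + 27 + 11 + 32 + 13 + 24 + 30 + 48 = 282 non-silver gloves altogether.
After those, each further glove must be silver, so 282 + 9 = 291 draws guarantee 9 silver gloves.

291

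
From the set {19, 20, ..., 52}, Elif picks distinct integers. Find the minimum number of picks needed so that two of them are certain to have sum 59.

A set avoiding the sum 59 can contain at most one of each pair {x, 59−x}, plus the 12 elements whose complement lies outside the range.
The integers 30, …, 52 (23 of them) are such a set: any two sum to at least 30+31 = 61 > 59.
Any 24th integer completes one of the 11 pairs, so 24 choices force a sum of 59.

24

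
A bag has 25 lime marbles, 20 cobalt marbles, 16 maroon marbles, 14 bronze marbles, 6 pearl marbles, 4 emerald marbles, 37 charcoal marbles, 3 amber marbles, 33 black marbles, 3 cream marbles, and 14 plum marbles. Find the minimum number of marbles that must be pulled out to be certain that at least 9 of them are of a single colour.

73

An adversary could hand out at most 8 marbles per colour (4 colours run out sooner): 8 + 8 + 8 + 8 + 6 + 4 + 8 + 3 + 8 + 3 + 8 = 72 marbles and still no colour has 9.
By the pigeonhole principle, one more marble lands in a colour already at 8, so 73 draws are enough and 72 are not.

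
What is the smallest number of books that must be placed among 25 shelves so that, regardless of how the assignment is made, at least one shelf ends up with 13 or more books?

301

With 300 books one could put exactly 12 in each of the 25 shelves, and no shelf would reach 13.
Pigeonhole: one more book must land in a shelf that already has 12, giving it 13.
So 25 × 12 + 1 = 301 books are required.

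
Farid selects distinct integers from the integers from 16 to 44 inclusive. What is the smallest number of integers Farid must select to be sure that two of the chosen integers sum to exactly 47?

Two chosen integers sum to 47 exactly when both halves of some pair {x, 47−x} with 16 ≤ x ≤ 47−x ≤ 31 are chosen — 8 such pairs.
The remaining 13 elements (those with no distinct partner in range) can never complete a 47-sum, so the worst case takes all of them and one from each pair: 13 + 8 = 21.
The 22nd integer has to be the second member of some pair, so 21 + 1 = 22.

22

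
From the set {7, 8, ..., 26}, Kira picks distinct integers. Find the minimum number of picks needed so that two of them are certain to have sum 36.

13

Group the elements by complementary pair {x, 36−x}: {10,26}, {11,25}, {12,24}, …, giving 8 two-element pairs; the single value 18 (it cannot pair with itself since the integers are distinct); and 3 integers whose partner 36−x falls outside [7,26].
Treating each of those 12 groups as a pigeonhole, one can pick one integer per group — 12 integers — with no two summing to 36.
The 13th integer lands in an occupied pair, forcing a sum of 36.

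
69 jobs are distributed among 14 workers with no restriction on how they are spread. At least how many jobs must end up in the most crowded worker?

5

The 14 workers are the holes and the 69 jobs are the pigeons.
If every worker held at most 4 jobs, the total would be at most 14 × 4 = 56, which is less than 69.
So some worker holds at least ⌈69/14⌉ = 5 jobs.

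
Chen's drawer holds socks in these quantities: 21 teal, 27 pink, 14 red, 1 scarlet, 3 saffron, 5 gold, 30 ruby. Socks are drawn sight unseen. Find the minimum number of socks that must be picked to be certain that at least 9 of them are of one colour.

42

An adversary could hand out at most 8 socks per colour (scarlet, saffron, gold run out sooner): 8 + 8 + 8 + 1 + 3 + 5 + 8 = 41 socks and still no colour has 9.
One more sock lands in a colour already at 8, so 42 draws are enough and 41 are not.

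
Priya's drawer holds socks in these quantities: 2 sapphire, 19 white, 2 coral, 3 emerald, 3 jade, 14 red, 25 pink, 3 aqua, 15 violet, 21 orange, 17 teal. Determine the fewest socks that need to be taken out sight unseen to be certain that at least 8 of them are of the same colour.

Put each drawn sock into a box by colour. The largest draw with every box below 8 takes min(count, 7) from each colour; colours with fewer than 7 contribute all they have.
Σ min(cᵢ, 7) = 2 + 7 + 2 + 3 + 3 + 7 + 7 + 3 + 7 + 7 + 7 = 55.
Draw number 55 + 1 = 56 must push one box to 8.

56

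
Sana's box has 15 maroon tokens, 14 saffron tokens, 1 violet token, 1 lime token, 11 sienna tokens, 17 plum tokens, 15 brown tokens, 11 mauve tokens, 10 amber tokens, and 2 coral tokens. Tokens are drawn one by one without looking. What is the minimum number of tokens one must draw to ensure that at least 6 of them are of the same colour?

By the pigeonhole principle, the 10 colours are the holes; the tokens drawn are the pigeons.
To avoid 6 of any one colour, the worst case takes at most 5 of each colour, or every token of a colour that has fewer than 5.
That gives 5 + 5 + 1 + 1 + 5 + 5 + 5 + 5 + 5 + 2 = 39 tokens with no colour reaching 6.
The next token forces some colour to 6, so 39 + 1 = 40.

40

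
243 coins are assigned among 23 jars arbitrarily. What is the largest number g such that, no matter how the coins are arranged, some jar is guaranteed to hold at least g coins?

11

By the pigeonhole principle, the 23 jars are the holes and the 243 coins are the pigeons.
If every jar held at most 10 coins, the total would be at most 23 × 10 = 230, which is less than 243.
So some jar holds at least ⌈243/23⌉ = 11 coins.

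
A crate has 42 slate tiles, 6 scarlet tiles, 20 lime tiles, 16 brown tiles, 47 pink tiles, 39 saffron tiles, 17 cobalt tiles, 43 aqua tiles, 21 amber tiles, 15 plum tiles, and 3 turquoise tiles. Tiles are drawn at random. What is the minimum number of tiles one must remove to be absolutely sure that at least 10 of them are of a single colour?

An adversary could hand out at most 9 tiles per colour (scarlet, turquoise run out sooner): 9 + 6 + 9 + 9 + 9 + 9 + 9 + 9 + 9 + 9 + 3 = 90 tiles and still no colour has 10.
One more tile lands in a colour already at 9, so 91 draws are enough and 90 are not.

91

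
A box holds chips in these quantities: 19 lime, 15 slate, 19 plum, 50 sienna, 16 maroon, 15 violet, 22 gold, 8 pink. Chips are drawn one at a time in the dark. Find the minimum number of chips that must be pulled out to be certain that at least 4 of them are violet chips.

153

In the worst case for collecting violet chips, every non-violet chip comes out first.
There are 19 + 15 + 19 + 50 + 16 + 22 + 8 = 149 non-violet chips altogether.
After those, each further chip must be violet, so 149 + 4 = 153 draws guarantee 4 violet chips.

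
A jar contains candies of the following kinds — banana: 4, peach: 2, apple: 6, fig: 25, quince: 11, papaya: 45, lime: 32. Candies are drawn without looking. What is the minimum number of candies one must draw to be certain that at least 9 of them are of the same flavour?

The 7 flavours are the holes; the candies drawn are the pigeons.
To avoid 9 of any one flavour, the worst case takes at most 8 of each flavour, or every candy of a flavour that has fewer than 8.
That gives 4 + 2 + 6 + 8 + 8 + 8 + 8 = 44 candies with no flavour reaching 9.
The next candy forces some flavour to 9, so 44 + 1 = 45.

45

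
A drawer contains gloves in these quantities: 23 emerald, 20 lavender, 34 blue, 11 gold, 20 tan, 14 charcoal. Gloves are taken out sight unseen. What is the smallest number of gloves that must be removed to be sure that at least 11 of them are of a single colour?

By pigeonhole, the 6 colours are the holes; the gloves drawn are the pigeons.
To avoid 11 of any one colour, the worst case takes at most 10 of each colour.
That gives 10 + 10 + 10 + 10 + 10 + 10 = 60 gloves with no colour reaching 11.
The next glove forces some colour to 11, so 60 + 1 = 61.

61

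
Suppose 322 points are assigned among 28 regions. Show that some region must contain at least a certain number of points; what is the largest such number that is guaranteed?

12

By the pigeonhole principle, the 28 regions are the holes and the 322 points are the pigeons.
If every region held at most 11 points, the total would be at most 28 × 11 = 308, which is less than 322.
So some region holds at least ⌈322/28⌉ = 12 points.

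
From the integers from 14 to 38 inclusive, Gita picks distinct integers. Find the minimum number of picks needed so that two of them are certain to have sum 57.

16

A set avoiding the sum 57 can contain at most one of each pair {x, 57−x}, plus the 5 elements whose complement lies outside the range.
The integers 14, …, 28 (15 of them) are such a set: any two sum to at least 14+15 = 29 and at most 27+28 = 55 < 57.
By the pigeonhole principle, any 16th integer completes one of the 10 pairs, so 16 choices force a sum of 57.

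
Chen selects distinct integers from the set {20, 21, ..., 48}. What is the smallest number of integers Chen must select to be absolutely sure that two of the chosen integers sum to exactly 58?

Group the elements by complementary pair {x, 58−x}: {20,38}, {21,37}, {22,36}, …, giving 9 two-element pairs, the single value 29 (it cannot pair with itself since the integers are distinct), and 10 integers whose partner 58−x falls outside [20,48].
By the pigeonhole principle, treating each of those 20 groups as a pigeonhole, one can pick one integer per group — 20 integers — with no two summing to 58.
The 21st integer lands in an occupied pair, forcing a sum of 58.

21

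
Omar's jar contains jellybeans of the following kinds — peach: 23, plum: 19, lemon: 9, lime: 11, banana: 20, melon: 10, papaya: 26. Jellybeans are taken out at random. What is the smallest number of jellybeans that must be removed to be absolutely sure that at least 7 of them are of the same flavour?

43

Put each drawn jellybean into a box by flavour. The largest draw with every box below 7 takes min(count, 6) from each flavour.
Σ min(cᵢ, 6) = 6 + 6 + 6 + 6 + 6 + 6 + 6 = 42.
Draw number 42 + 1 = 43 must push one box to 7.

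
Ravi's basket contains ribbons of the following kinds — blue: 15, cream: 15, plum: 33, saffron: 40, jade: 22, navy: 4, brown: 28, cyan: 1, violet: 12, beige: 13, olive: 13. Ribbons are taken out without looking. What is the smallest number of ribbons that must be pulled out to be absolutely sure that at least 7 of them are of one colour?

60

Pigeonhole: put each drawn ribbon into a box by colour. The largest draw with every box below 7 takes min(count, 6) from each colour; colours with fewer than 6 contribute all they have.
Σ min(cᵢ, 6) = 6 + 6 + 6 + 6 + 6 + 4 + 6 + 1 + 6 + 6 + 6 = 59.
Draw number 59 + 1 = 60 must push one box to 7.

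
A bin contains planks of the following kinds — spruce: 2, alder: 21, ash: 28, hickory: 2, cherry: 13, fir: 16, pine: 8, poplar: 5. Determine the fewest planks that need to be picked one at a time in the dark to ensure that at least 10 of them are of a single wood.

54

Put each drawn plank into a box by wood. The largest draw with every box below 10 takes min(count, 9) from each wood; woods with fewer than 9 contribute all they have.
Σ min(cᵢ, 9) = 2 + 9 + 9 + 2 + 9 + 9 + 8 + 5 = 53.
Draw number 53 + 1 = 54 must push one box to 10.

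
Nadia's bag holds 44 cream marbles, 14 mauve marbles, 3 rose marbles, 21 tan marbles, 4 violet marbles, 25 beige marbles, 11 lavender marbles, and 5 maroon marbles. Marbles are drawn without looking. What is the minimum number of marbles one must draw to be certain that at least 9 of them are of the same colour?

The 8 colours are the holes; the marbles drawn are the pigeons.
To avoid 9 of any one colour, the worst case takes at most 8 of each colour, or every marble of a colour that has fewer than 8.
That gives 8 + 8 + 3 + 8 + 4 + 8 + 8 + 5 = 52 marbles with no colour reaching 9.
The next marble forces some colour to 9, so 52 + 1 = 53.

53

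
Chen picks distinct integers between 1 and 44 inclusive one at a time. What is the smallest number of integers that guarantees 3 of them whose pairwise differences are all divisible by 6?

13

Integers whose pairwise differences are multiples of 6 are exactly those sharing a remainder mod 6. Pigeonhole: the 6 residue classes mod 6 are the pigeonholes.
With 12 integers one could put 2 in each residue class and have no class reach 3.
The 13th integer pushes some class to 3, so 6·2 + 1 = 13.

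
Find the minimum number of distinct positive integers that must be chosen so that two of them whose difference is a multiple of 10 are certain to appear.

11

Integers whose pairwise differences are multiples of 10 are exactly those sharing a remainder mod 10. The 10 residue classes mod 10 are the pigeonholes.
With 10 integers one could put 1 in each residue class and have no class reach 2.
The 11th integer pushes some class to 2, so 10·1 + 1 = 11.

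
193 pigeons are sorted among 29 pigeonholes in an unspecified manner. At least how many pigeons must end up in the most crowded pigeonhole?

7

By pigeonhole, the 29 pigeonholes are the holes and the 193 pigeons are the pigeons.
If every pigeonhole held at most 6 pigeons, the total would be at most 29 × 6 = 174, which is less than 193.
So some pigeonhole holds at least ⌈193/29⌉ = 7 pigeons.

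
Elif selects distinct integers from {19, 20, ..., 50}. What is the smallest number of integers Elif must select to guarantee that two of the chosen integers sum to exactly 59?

22

A set avoiding the sum 59 can contain at most one of each pair {x, 59−x}, plus the 10 elements whose complement lies outside the range.
The integers 30, …, 50 (21 of them) are such a set: any two sum to at least 30+31 = 61 > 59.
Any 22nd integer completes one of the 11 pairs, so 22 choices force a sum of 59.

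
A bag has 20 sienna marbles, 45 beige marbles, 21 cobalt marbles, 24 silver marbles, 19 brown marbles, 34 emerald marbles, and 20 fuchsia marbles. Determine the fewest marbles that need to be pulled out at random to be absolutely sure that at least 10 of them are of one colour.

The 7 colours are the holes; the marbles drawn are the pigeons.
To avoid 10 of any one colour, the worst case takes at most 9 of each colour.
That gives 9 + 9 + 9 + 9 + 9 + 9 + 9 = 63 marbles with no colour reaching 10.
The next marble forces some colour to 10, so 63 + 1 = 64.

64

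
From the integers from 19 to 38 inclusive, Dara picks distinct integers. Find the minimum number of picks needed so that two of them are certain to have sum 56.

Group the elements by complementary pair {x, 56−x}: {19,37}, {20,36}, {21,35}, …, giving 9 two-element pairs, the single value 28 (it cannot pair with itself since the integers are distinct), and 1 integer whose partner 56−x falls outside [19,38].
By the pigeonhole principle, treating each of those 11 groups as a pigeonhole, one can pick one integer per group — 11 integers — with no two summing to 56.
The 12th integer lands in an occupied pair, forcing a sum of 56.

12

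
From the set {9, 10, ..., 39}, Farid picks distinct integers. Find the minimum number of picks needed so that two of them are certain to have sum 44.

19

Two chosen integers sum to 44 exactly when both halves of some pair {x, 44−x} with 9 ≤ x ≤ 44−x ≤ 35 are chosen — 13 such pairs.
The remaining 5 elements (those with no distinct partner in range) can never complete a 44-sum, so the worst case takes all of them and one from each pair: 5 + 13 = 18.
The 19th integer has to be the second member of some pair, so 18 + 1 = 19.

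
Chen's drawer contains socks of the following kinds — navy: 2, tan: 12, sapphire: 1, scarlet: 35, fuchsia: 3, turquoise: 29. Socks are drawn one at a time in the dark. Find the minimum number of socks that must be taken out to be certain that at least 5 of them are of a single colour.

By pigeonhole, the 6 colours are the holes; the socks drawn are the pigeons.
To avoid 5 of any one colour, the worst case takes at most 4 of each colour, or every sock of a colour that has fewer than 4.
That gives 2 + 4 + 1 + 4 + 3 + 4 = 18 socks with no colour reaching 5.
The next sock forces some colour to 5, so 18 + 1 = 19.

19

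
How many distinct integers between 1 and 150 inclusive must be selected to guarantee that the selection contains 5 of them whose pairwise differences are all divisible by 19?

77

Integers whose pairwise differences are multiples of 19 are exactly those sharing a remainder mod 19. By pigeonhole, the 19 residue classes mod 19 are the pigeonholes.
With 76 integers one could put 4 in each residue class and have no class reach 5.
The 77th integer pushes some class to 5, so 19·4 + 1 = 77.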